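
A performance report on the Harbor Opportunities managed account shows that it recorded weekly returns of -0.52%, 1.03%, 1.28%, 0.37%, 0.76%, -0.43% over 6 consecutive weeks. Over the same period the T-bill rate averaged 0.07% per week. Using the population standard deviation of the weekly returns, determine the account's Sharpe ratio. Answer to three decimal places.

0.502

r̄ = (-0.52 + 1.03 + 1.28 + 0.37 + 0.76 − 0.43) / 6 = 2.490 / 6 = 0.4150%
Population std dev = √[2.8358 / 6] = 0.6875%
Sharpe = (r̄ − rf) / σ = (0.4150 − 0.07) / 0.6875 = 0.3450 / 0.6875 = 0.5018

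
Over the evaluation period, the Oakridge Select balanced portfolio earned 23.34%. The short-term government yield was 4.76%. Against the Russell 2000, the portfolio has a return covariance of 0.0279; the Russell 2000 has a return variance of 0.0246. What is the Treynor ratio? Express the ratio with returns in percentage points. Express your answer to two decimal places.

β = Cov / Var = 0.0279 / 0.0246 = 1.1341
Treynor = (Rp − Rf) / β = (23.34% − 4.76%) / 1.1341 = 18.58 / 1.1341 = 16.3830

16.38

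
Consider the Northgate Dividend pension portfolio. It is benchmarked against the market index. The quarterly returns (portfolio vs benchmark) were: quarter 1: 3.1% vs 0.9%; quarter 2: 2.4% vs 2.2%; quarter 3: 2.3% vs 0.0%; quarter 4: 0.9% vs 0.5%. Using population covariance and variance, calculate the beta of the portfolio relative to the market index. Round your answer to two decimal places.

0.26

r̄p = 2.1750%,  r̄m = 0.9000%
Cov = Σ(rp − r̄p)(rm − r̄m) / 4 = 0.1725
Var(rm) = Σ(rm − r̄m)² / 4 = 0.6650
β = Cov / Var = 0.1725 / 0.6650 = 0.2594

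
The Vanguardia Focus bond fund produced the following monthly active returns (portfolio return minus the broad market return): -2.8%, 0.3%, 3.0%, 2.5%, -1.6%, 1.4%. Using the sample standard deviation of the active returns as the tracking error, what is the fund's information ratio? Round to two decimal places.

0.20

r̄ = (-2.8 + 0.3 + 3 + 2.5 − 1.6 + 1.4) / 6 = 0.4667%
Σ(r − r̄)² = (-2.8 − 0.4667)² + (0.3 − 0.4667)² + … = 26.3933
σ = √[26.3933 / 5] = 2.2975%
IR = r̄ / tracking error = 0.4667 / 2.2975 = 0.2031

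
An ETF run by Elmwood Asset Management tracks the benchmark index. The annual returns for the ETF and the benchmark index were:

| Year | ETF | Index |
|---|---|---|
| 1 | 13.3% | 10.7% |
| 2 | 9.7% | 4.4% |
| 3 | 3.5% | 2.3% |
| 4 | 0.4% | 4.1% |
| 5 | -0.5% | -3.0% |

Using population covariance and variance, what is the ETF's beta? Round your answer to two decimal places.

r̄p = 5.2800%,  r̄m = 3.7000%
Cov = Σ(rp − r̄p)(rm − r̄m) / 5 = 19.7000
Var(rm) = Σ(rm − r̄m)² / 5 = 19.3000
β = Cov / Var = 19.7000 / 19.3000 = 1.0207

1.02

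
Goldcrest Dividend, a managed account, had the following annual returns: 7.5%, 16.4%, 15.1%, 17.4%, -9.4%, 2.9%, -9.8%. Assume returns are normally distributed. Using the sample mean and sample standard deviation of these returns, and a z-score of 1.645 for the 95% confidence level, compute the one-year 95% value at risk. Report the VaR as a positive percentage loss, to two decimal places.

13.49

r̄ = (7.5 + 16.4 + 15.1 + 17.4 − 9.4 + 2.9 − 9.8) / 7 = 5.7286%
Σ(r − r̄)² = (7.5 − 5.7286)² + (16.4 − 5.7286)² + … = 819.0743
σ = √[819.0743 / 6] = 11.6839%
VaR = −(r̄ − z·σ) = −(5.7286 − 1.645 × 11.6839) = −(-13.4914) = 13.4914%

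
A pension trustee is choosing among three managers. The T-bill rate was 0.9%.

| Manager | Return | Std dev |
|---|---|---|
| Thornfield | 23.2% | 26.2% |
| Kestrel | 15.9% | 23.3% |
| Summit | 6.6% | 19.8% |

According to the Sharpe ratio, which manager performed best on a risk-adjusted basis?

Thornfield: Sharpe ratio = (23.2% − 0.9%) / 26.2% = 0.851
Kestrel: Sharpe ratio = (15.9% − 0.9%) / 23.3% = 0.644
Summit: Sharpe ratio = (6.6% − 0.9%) / 19.8% = 0.288
Highest: Thornfield (0.851).

Thornfield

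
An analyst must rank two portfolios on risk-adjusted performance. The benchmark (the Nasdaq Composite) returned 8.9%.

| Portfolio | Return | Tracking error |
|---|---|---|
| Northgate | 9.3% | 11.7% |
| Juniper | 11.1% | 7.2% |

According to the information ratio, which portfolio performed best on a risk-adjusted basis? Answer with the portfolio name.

Northgate: IR = (9.3% − 8.9%) / 11.7% = 0.034
Juniper: IR = (11.1% − 8.9%) / 7.2% = 0.306
Highest: Juniper (0.306).

Juniper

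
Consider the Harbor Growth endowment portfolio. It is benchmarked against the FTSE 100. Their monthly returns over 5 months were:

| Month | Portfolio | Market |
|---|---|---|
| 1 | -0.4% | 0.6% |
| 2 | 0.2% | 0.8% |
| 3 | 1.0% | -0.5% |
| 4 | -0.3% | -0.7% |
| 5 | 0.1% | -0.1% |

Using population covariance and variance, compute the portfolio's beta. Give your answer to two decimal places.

-0.22

r̄p = 0.1200%,  r̄m = 0.0200%
Cov = Σ(rp − r̄p)(rm − r̄m) / 5 = -0.0784
Var(rm) = Σ(rm − r̄m)² / 5 = 0.3496
β = Cov / Var = -0.0784 / 0.3496 = -0.2243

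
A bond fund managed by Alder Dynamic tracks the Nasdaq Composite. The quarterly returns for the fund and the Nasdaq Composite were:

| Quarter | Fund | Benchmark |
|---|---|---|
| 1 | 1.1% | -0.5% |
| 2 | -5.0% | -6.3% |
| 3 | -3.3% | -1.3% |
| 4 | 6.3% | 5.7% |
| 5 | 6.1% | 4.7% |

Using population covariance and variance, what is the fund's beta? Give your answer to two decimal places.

r̄p = 1.0400%,  r̄m = 0.4600%
Cov = Σ(rp − r̄p)(rm − r̄m) / 5 = 19.4856
Var(rm) = Σ(rm − r̄m)² / 5 = 19.0304
β = Cov / Var = 19.4856 / 19.0304 = 1.0239

1.02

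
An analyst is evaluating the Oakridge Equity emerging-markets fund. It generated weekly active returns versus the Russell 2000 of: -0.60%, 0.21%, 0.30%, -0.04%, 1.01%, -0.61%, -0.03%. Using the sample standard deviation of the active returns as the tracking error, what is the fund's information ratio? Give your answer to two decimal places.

r̄ = (-0.6 + 0.21 + 0.3 − 0.04 + 1.01 − 0.61 − 0.03) / 7 = 0.0343%
Σ(r − r̄)² = (-0.6 − 0.0343)² + (0.21 − 0.0343)² + (0.3 − 0.0343)² + … = 1.8806
sample σ = √(1.8806 / 6) = √0.3134 = 0.5598%
IR = r̄ / tracking error = 0.0343 / 0.5598 = 0.0613

0.06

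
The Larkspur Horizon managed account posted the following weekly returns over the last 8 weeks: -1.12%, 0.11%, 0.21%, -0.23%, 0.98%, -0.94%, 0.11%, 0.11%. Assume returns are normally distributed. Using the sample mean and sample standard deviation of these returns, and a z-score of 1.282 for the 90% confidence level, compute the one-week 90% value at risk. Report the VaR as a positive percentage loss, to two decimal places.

μ = (-1.12 + 0.11 + 0.21 − 0.23 + 0.98 − 0.94 + 0.11 + 0.11) / 8 = -0.0963%
Σ(r − μ)² = 3.1576; sample σ = √(3.1576/7) = 0.6716%
VaR = −(μ − z·σ) = −(-0.0963 − 1.282 × 0.6716) = −(-0.9573) = 0.9573%

0.96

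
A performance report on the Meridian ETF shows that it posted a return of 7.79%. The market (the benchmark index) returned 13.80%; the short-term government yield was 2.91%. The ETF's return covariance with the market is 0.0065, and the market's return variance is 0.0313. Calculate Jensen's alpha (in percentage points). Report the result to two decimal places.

β = Cov / Var = 0.0065 / 0.0313 = 0.2077
E[R] = Rf + β(Rm − Rf) = 2.91% + 0.2077 × (13.80% − 2.91%) = 5.1719%
α = Rp − E[R] = 7.79% − 5.1719% = 2.6181

2.62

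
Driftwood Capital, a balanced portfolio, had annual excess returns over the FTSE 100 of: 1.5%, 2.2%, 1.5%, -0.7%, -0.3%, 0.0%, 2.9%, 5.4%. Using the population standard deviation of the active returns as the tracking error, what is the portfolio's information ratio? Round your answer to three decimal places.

r̄ = (1.5 + 2.2 + 1.5 − 0.7 − 0.3 + 0 + 2.9 + 5.4) / 8 = 12.50 / 8 = 1.5625%
Population σ = √[Σ(r − r̄)² / 8] = √[27.9588 / 8] = √3.4949 = 1.8695%
IR = r̄ / tracking error = 1.5625 / 1.8695 = 0.8358

0.836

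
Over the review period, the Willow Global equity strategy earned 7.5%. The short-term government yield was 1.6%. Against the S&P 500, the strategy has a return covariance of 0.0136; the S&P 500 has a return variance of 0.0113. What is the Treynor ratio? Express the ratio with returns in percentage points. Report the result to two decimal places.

β = Cov / Var = 0.0136 / 0.0113 = 1.2035
Treynor = (Rp − Rf) / β = (7.5% − 1.6%) / 1.2035 = 5.90 / 1.2035 = 4.9024

4.90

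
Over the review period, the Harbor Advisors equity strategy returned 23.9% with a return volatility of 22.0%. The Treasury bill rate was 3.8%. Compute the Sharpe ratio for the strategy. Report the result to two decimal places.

0.91

Sharpe = (Rp − Rf) / σp = (23.9% − 3.8%) / 22.0% = 20.10% / 22.0% = 0.9136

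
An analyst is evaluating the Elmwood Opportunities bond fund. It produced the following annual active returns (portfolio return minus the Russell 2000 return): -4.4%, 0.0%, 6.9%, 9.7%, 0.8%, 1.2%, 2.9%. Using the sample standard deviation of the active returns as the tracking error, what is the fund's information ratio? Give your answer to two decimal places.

0.53

r̄ = (-4.4 + 0 + 6.9 + 9.7 + 0.8 + 1.2 + 2.9) / 7 = 2.4429%
Σ(r − r̄)² = (-4.4 − 2.4429)² + (0 − 2.4429)² + … = 129.7771
sample σ = √(129.7771 / 6) = √21.6295 = 4.6508%
IR = r̄ / tracking error = 2.4429 / 4.6508 = 0.5253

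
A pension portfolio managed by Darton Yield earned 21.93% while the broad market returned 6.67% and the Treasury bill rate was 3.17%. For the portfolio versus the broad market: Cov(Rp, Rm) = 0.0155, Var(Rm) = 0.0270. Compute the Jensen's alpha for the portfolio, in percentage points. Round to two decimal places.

16.75

β = Cov / Var = 0.0155 / 0.0270 = 0.5741
E[R] = Rf + β(Rm − Rf) = 3.17% + 0.5741 × (6.67% − 3.17%) = 5.1794%
α = Rp − E[R] = 21.93% − 5.1794% = 16.7506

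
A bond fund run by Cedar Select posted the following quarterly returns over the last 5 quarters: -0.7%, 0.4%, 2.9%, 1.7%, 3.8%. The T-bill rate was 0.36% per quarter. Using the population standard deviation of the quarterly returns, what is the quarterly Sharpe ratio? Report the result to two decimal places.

0.77

r̄ = (-0.7 + 0.4 + 2.9 + 1.7 + 3.8) / 5 = 8.10 / 5 = 1.6200%
Population σ = √[Σ(r − r̄)² / 5] = √[13.2680 / 5] = √2.6536 = 1.6290%
Sharpe = (r̄ − rf) / σ = (1.6200 − 0.36) / 1.6290 = 1.2600 / 1.6290 = 0.7735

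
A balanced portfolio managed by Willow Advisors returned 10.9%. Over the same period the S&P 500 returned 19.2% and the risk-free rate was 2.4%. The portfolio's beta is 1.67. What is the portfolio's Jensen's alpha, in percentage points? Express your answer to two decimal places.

CAPM expected return = Rf + β(Rm − Rf) = 2.4% + 1.67 × (19.2% − 2.4%) = 2.4 + 1.67 × 16.80 = 30.4560%
Jensen's α = Rp − E[R] = 10.9% − 30.4560% = -19.5560

-19.56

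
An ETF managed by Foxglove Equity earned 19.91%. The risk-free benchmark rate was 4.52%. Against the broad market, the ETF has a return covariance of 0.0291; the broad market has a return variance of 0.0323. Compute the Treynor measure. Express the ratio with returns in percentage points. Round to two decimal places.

17.08

β = Cov / Var = 0.0291 / 0.0323 = 0.9009
Treynor = (Rp − Rf) / β = (19.91% − 4.52%) / 0.9009 = 15.39 / 0.9009 = 17.0829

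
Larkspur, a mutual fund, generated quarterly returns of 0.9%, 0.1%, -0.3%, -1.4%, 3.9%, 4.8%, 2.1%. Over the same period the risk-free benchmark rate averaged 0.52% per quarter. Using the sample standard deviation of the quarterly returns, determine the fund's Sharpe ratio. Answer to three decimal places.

0.406

Mean return r̄ = 10.10 / 7 = 1.4429%
Sample σ = √[Σ(r − r̄)² / 6] = √[30.9571 / 6] = √5.1595 = 2.2715%
Sharpe = (r̄ − rf) / σ = (1.4429 − 0.52) / 2.2715 = 0.9229 / 2.2715 = 0.4063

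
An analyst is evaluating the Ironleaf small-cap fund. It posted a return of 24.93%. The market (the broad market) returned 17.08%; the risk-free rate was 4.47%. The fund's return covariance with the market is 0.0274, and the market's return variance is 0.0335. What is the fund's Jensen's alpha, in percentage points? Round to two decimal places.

10.15

β = Cov / Var = 0.0274 / 0.0335 = 0.8179
E[R] = Rf + β(Rm − Rf) = 4.47% + 0.8179 × (17.08% − 4.47%) = 14.7837%
α = Rp − E[R] = 24.93% − 14.7837% = 10.1463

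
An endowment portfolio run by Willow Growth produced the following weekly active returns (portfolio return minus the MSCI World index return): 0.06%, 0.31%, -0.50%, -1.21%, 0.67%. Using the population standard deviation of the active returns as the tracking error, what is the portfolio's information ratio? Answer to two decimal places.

-0.20

μ = (0.06 + 0.31 − 0.5 − 1.21 + 0.67) / 5 = -0.670 / 5 = -0.1340%
Population std dev = √[2.1729 / 5] = 0.6592%
IR = μ / tracking error = -0.1340 / 0.6592 = -0.2033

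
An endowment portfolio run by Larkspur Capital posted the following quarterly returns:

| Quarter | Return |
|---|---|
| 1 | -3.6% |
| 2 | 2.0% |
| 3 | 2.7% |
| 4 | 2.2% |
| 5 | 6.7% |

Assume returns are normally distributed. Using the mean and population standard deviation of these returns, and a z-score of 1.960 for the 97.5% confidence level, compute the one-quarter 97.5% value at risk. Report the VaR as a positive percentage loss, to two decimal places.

Mean return r̄ = 10.00 / 5 = 2.0000%
Σ(r − r̄)² = (-3.6 − 2.0000)² + (2 − 2.0000)² + … = 53.9800
population σ = √(53.9800 / 5) = √10.7960 = 3.2857%
VaR = −(r̄ − z·σ) = −(2.0000 − 1.960 × 3.2857) = −(-4.4400) = 4.4400%

4.44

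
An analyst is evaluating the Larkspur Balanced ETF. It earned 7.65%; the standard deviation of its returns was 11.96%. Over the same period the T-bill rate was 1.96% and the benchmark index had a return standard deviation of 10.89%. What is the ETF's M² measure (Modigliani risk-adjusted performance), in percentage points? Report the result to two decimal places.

7.14

Sharpe = (Rp − Rf) / σp = (7.65% − 1.96%) / 11.96% = 0.4758
M² = Rf + Sharpe × σm = 1.96% + 0.4758 × 10.89% = 7.1415%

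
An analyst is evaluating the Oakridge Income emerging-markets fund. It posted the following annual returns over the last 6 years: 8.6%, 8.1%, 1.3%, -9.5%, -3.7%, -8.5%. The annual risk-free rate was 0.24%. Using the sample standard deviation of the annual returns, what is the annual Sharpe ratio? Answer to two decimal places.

r̄ = (8.6 + 8.1 + 1.3 − 9.5 − 3.7 − 8.5) / 6 = -3.70 / 6 = -0.6167%
Sample σ = √[Σ(r − r̄)² / 5] = √[315.1683 / 5] = √63.0337 = 7.9394%
Sharpe = (r̄ − rf) / σ = (-0.6167 − 0.24) / 7.9394 = -0.8567 / 7.9394 = -0.1079

-0.11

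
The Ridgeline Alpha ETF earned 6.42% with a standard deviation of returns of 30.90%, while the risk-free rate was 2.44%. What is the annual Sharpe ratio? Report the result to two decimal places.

0.13

Sharpe = (Rp − Rf) / σp = (6.42% − 2.44%) / 30.90% = 3.98% / 30.90% = 0.1288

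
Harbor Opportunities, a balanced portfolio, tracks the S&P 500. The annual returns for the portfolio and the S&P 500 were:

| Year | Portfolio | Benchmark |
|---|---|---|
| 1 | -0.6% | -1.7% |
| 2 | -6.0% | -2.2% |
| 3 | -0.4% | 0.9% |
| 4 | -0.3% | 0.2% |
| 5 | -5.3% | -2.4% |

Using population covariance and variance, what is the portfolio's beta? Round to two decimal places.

1.50

r̄p = -2.5200%,  r̄m = -1.0400%
Cov = Σ(rp − r̄p)(rm − r̄m) / 5 = 2.6832
Var(rm) = Σ(rm − r̄m)² / 5 = 1.7864
β = Cov / Var = 2.6832 / 1.7864 = 1.5020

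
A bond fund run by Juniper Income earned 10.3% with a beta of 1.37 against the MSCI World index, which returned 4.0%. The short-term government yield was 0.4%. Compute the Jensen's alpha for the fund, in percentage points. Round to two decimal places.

CAPM expected return = Rf + β(Rm − Rf) = 0.4% + 1.37 × (4.0% − 0.4%) = 0.4 + 1.37 × 3.60 = 5.3320%
Jensen's α = Rp − E[R] = 10.3% − 5.3320% = 4.9680

4.97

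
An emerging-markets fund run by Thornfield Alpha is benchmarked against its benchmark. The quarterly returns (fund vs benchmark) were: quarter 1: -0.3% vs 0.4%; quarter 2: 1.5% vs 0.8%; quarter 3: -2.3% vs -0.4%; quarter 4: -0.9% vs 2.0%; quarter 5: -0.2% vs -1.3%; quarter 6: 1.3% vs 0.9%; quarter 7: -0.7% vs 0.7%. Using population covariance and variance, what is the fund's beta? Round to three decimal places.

0.281

r̄p = -0.2286%,  r̄m = 0.4429%
Cov = Σ(rp − r̄p)(rm − r̄m) / 7 = 0.2641
Var(rm) = Σ(rm − r̄m)² / 7 = 0.9396
β = Cov / Var = 0.2641 / 0.9396 = 0.2811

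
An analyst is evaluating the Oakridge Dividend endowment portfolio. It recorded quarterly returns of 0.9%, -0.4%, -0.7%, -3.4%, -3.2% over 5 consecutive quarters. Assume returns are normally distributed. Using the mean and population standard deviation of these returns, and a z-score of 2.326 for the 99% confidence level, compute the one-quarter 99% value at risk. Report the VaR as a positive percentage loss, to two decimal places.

5.25

Mean return r̄ = -6.80 / 5 = -1.3600%
Σ(r − r̄)² = 14.0120; population σ = √(14.0120/5) = 1.6740%
VaR = −(r̄ − z·σ) = −(-1.3600 − 2.326 × 1.6740) = −(-5.2537) = 5.2537%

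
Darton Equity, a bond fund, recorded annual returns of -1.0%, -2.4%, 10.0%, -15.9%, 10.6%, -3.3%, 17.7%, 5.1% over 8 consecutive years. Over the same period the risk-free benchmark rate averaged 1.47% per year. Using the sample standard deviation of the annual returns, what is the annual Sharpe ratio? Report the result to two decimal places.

0.11

Mean return μ = 20.80 / 8 = 2.6000%
Σ(r − μ)² = (-1 − 2.6000)² + (-2.4 − 2.6000)² + … = 768.0400
sample σ = √(768.0400 / 7) = √109.7200 = 10.4747%
Sharpe = (μ − rf) / σ = (2.6000 − 1.47) / 10.4747 = 1.1300 / 10.4747 = 0.1079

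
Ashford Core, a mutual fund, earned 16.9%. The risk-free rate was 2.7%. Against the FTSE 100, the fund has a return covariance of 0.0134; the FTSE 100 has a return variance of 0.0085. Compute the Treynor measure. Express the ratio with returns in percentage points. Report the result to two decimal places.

β = Cov / Var = 0.0134 / 0.0085 = 1.5765
Treynor = (Rp − Rf) / β = (16.9% − 2.7%) / 1.5765 = 14.20 / 1.5765 = 9.0073

9.01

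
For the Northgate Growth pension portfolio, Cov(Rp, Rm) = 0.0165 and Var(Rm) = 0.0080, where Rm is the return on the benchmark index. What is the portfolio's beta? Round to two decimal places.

2.06

β = Cov(Rp, Rm) / Var(Rm) = 0.0165 / 0.0080 = 2.0625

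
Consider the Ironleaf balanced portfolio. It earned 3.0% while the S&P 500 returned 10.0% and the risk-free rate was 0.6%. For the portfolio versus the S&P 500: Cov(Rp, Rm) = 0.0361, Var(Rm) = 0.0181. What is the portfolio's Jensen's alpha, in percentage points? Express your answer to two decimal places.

β = Cov / Var = 0.0361 / 0.0181 = 1.9945
E[R] = Rf + β(Rm − Rf) = 0.6% + 1.9945 × (10.0% − 0.6%) = 19.3483%
α = Rp − E[R] = 3.0% − 19.3483% = -16.3483

-16.35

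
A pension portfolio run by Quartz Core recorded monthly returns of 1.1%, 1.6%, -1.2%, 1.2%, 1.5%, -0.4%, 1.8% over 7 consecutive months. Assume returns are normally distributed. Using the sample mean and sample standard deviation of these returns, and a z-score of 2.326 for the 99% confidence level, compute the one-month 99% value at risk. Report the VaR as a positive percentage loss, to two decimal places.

Mean return r̄ = 5.60 / 7 = 0.8000%
Sample σ = √[Σ(r − r̄)² / 6] = √[7.8200 / 6] = √1.3033 = 1.1416%
VaR = −(r̄ − z·σ) = −(0.8000 − 2.326 × 1.1416) = −(-1.8554) = 1.8554%

1.86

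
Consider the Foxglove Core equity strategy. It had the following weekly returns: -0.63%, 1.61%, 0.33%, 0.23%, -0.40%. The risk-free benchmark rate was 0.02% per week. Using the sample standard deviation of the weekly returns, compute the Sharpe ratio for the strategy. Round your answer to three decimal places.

0.238

μ = (-0.63 + 1.61 + 0.33 + 0.23 − 0.4) / 5 = 1.140 / 5 = 0.2280%
Sample σ = √[Σ(r − μ)² / 4] = √[3.0509 / 4] = √0.7627 = 0.8733%
Sharpe = (μ − rf) / σ = (0.2280 − 0.02) / 0.8733 = 0.2080 / 0.8733 = 0.2382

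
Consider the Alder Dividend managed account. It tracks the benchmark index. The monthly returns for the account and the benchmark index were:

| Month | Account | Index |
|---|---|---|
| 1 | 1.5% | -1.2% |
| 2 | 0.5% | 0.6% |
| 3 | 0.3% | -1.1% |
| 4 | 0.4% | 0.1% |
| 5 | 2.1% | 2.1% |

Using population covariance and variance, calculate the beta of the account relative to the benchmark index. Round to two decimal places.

r̄p = 0.9600%,  r̄m = 0.1000%
Cov = Σ(rp − r̄p)(rm − r̄m) / 5 = 0.4280
Var(rm) = Σ(rm − r̄m)² / 5 = 1.4760
β = Cov / Var = 0.4280 / 1.4760 = 0.2900

0.29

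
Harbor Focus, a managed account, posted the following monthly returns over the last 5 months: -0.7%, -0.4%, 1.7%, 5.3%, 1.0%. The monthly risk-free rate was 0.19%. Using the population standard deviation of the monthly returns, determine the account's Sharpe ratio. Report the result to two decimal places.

r̄ = (-0.7 − 0.4 + 1.7 + 5.3 + 1) / 5 = 1.3800%
Population std dev = √[23.1080 / 5] = 2.1498%
Sharpe = (r̄ − rf) / σ = (1.3800 − 0.19) / 2.1498 = 1.1900 / 2.1498 = 0.5535

0.55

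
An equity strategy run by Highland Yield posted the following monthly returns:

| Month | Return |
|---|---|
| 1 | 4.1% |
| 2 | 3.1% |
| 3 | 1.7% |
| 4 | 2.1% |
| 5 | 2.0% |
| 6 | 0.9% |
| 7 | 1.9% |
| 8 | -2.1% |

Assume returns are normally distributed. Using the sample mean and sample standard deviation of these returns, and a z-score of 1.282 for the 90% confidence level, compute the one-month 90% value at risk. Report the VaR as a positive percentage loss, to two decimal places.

Mean return r̄ = 13.70 / 8 = 1.7125%
Σ(r − r̄)² = 23.0888; sample σ = √(23.0888/7) = 1.8161%
VaR = −(r̄ − z·σ) = −(1.7125 − 1.282 × 1.8161) = −(-0.6157) = 0.6157%

0.62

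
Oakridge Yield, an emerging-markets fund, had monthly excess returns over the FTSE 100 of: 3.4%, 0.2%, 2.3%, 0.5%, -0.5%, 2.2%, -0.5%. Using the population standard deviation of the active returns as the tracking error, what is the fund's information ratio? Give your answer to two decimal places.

Mean return μ = 7.60 / 7 = 1.0857%
Σ(r − μ)² = 14.2286; population σ = √(14.2286/7) = 1.4257%
IR = μ / tracking error = 1.0857 / 1.4257 = 0.7615

0.76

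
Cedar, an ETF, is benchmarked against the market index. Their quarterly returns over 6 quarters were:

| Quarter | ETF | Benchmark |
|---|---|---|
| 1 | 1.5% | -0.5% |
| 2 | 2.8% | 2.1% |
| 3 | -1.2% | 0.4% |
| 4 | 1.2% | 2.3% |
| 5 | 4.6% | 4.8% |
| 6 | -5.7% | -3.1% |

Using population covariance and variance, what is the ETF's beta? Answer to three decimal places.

1.196

r̄p = 0.5333%,  r̄m = 1.0000%
Cov = Σ(rp − r̄p)(rm − r̄m) / 6 = 7.3267
Var(rm) = Σ(rm − r̄m)² / 6 = 6.1267
β = Cov / Var = 7.3267 / 6.1267 = 1.1959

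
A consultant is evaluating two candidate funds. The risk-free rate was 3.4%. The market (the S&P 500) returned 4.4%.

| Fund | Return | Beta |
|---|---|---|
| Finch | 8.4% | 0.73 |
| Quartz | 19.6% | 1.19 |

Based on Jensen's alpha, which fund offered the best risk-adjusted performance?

Finch: α = 8.4% − [3.4% + 0.73 × (4.4% − 3.4%)] = 4.270
Quartz: α = 19.6% − [3.4% + 1.19 × (4.4% − 3.4%)] = 15.010
Highest: Quartz (15.010).

Quartz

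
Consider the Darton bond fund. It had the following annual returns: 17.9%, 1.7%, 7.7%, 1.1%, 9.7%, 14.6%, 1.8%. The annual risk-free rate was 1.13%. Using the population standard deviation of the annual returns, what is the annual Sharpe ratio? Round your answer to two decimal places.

1.07

r̄ = (17.9 + 1.7 + 7.7 + 1.1 + 9.7 + 14.6 + 1.8) / 7 = 54.50 / 7 = 7.7857%
Σ(r − r̄)² = 269.9686; population σ = √(269.9686/7) = 6.2102%
Sharpe = (r̄ − rf) / σ = (7.7857 − 1.13) / 6.2102 = 6.6557 / 6.2102 = 1.0717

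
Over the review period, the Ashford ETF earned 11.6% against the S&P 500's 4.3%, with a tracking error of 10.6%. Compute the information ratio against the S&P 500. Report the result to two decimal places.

IR = (Rp − Rb) / TE = (11.6% − 4.3%) / 10.6% = 7.30% / 10.6% = 0.6887

0.69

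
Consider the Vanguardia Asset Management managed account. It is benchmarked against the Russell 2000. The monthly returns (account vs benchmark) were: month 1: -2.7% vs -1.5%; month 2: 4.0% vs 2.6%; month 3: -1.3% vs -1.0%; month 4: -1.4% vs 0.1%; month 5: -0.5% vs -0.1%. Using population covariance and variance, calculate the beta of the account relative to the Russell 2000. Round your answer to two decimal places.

1.57

r̄p = -0.3800%,  r̄m = 0.0200%
Cov = Σ(rp − r̄p)(rm − r̄m) / 5 = 3.1396
Var(rm) = Σ(rm − r̄m)² / 5 = 2.0056
β = Cov / Var = 3.1396 / 2.0056 = 1.5654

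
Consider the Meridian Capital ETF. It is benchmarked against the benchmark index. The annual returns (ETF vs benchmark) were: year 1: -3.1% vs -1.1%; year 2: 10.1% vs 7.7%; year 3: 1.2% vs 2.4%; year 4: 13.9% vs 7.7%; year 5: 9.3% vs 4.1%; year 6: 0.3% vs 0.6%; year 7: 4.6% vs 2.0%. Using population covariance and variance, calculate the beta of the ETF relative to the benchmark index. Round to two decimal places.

1.71

r̄p = 5.1857%,  r̄m = 3.3429%
Cov = Σ(rp − r̄p)(rm − r̄m) / 7 = 16.7506
Var(rm) = Σ(rm − r̄m)² / 7 = 9.7853
β = Cov / Var = 16.7506 / 9.7853 = 1.7118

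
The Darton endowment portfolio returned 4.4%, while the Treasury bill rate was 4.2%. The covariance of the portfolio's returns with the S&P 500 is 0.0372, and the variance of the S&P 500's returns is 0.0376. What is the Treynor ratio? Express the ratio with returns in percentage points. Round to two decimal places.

β = Cov / Var = 0.0372 / 0.0376 = 0.9894
Treynor = (Rp − Rf) / β = (4.4% − 4.2%) / 0.9894 = 0.20 / 0.9894 = 0.2021

0.20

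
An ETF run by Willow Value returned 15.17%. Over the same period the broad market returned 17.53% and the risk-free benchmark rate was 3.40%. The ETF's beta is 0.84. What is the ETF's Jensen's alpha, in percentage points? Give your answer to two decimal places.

CAPM expected return = Rf + β(Rm − Rf) = 3.40% + 0.84 × (17.53% − 3.40%) = 3.4 + 0.84 × 14.13 = 15.2692%
Jensen's α = Rp − E[R] = 15.17% − 15.2692% = -0.0992

-0.10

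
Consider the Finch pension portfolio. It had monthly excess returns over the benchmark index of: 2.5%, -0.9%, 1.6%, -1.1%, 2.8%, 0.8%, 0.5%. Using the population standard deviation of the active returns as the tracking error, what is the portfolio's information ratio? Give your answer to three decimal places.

r̄ = (2.5 − 0.9 + 1.6 − 1.1 + 2.8 + 0.8 + 0.5) / 7 = 0.8857%
Σ(r − r̄)² = 14.0686; population σ = √(14.0686/7) = 1.4177%
IR = r̄ / tracking error = 0.8857 / 1.4177 = 0.6247

0.625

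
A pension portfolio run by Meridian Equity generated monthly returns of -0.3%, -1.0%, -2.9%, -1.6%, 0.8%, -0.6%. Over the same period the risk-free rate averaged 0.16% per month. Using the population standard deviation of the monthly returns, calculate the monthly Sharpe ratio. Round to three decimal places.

-0.957

r̄ = (-0.3 − 1 − 2.9 − 1.6 + 0.8 − 0.6) / 6 = -0.9333%
Σ(r − r̄)² = (-0.3 − (-0.9333))² + (-1 − (-0.9333))² + … = 7.8333
population σ = √(7.8333 / 6) = √1.3056 = 1.1426%
Sharpe = (r̄ − rf) / σ = (-0.9333 − 0.16) / 1.1426 = -1.0933 / 1.1426 = -0.9569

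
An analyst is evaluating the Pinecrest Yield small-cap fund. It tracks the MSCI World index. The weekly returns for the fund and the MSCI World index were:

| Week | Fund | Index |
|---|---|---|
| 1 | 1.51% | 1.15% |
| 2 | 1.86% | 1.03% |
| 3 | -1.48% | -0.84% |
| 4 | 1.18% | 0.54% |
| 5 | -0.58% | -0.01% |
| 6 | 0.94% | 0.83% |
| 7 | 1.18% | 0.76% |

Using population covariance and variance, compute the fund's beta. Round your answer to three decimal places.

r̄p = 0.6586%,  r̄m = 0.4943%
Cov = Σ(rp − r̄p)(rm − r̄m) / 7 = 0.7053
Var(rm) = Σ(rm − r̄m)² / 7 = 0.4196
β = Cov / Var = 0.7053 / 0.4196 = 1.6809

1.681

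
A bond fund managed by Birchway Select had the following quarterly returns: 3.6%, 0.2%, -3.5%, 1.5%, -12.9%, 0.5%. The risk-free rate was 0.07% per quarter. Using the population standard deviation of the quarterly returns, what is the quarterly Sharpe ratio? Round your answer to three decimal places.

-0.340

Mean return r̄ = -10.60 / 6 = -1.7667%
Population std dev = √[175.4333 / 6] = 5.4073%
Sharpe = (r̄ − rf) / σ = (-1.7667 − 0.07) / 5.4073 = -1.8367 / 5.4073 = -0.3397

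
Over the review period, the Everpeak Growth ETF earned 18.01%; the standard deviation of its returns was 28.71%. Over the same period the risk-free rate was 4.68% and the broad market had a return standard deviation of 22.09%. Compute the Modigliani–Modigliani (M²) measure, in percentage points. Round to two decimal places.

14.94

Sharpe = (Rp − Rf) / σp = (18.01% − 4.68%) / 28.71% = 0.4643
M² = Rf + Sharpe × σm = 4.68% + 0.4643 × 22.09% = 14.9364%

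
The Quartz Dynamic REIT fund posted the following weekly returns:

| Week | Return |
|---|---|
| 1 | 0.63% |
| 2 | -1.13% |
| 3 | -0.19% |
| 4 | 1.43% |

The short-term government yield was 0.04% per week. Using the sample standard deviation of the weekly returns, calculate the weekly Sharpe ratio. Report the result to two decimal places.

r̄ = (0.63 − 1.13 − 0.19 + 1.43) / 4 = 0.740 / 4 = 0.1850%
Sample std dev = √[3.6179 / 3] = 1.0982%
Sharpe = (r̄ − rf) / σ = (0.1850 − 0.04) / 1.0982 = 0.1450 / 1.0982 = 0.1320

0.13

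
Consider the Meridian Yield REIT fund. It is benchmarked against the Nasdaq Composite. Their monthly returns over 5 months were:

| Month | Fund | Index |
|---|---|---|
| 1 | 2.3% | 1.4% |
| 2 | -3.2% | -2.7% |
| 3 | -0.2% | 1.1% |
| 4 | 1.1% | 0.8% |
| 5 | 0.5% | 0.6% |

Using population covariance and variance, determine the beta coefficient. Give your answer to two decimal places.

r̄p = 0.1000%,  r̄m = 0.2400%
Cov = Σ(rp − r̄p)(rm − r̄m) / 5 = 2.5400
Var(rm) = Σ(rm − r̄m)² / 5 = 2.2344
β = Cov / Var = 2.5400 / 2.2344 = 1.1368

1.14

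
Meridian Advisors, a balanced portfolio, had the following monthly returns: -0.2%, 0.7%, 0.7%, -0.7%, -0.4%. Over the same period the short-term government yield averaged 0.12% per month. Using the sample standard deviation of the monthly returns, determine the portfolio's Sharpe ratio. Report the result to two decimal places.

-0.15

Mean return r̄ = 0.10 / 5 = 0.0200%
Σ(r − r̄)² = (-0.2 − 0.0200)² + (0.7 − 0.0200)² + … = 1.6680
sample σ = √(1.6680 / 4) = √0.4170 = 0.6458%
Sharpe = (r̄ − rf) / σ = (0.0200 − 0.12) / 0.6458 = -0.1000 / 0.6458 = -0.1548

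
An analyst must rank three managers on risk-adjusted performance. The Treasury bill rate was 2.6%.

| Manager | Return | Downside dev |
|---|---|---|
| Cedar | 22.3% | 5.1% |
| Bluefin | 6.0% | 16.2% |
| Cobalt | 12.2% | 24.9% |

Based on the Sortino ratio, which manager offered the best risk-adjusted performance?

Cedar

Cedar: Sortino ratio = (22.3% − 2.6%) / 5.1% = 3.863
Bluefin: Sortino ratio = (6.0% − 2.6%) / 16.2% = 0.210
Cobalt: Sortino ratio = (12.2% − 2.6%) / 24.9% = 0.386
Highest: Cedar (3.863).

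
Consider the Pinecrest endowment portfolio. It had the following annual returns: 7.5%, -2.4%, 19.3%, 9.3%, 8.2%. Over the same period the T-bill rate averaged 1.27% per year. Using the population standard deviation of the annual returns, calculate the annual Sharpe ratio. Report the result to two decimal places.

1.03

Mean return μ = 41.90 / 5 = 8.3800%
Population σ = √[Σ(r − μ)² / 5] = √[237.1080 / 5] = √47.4216 = 6.8863%
Sharpe = (μ − rf) / σ = (8.3800 − 1.27) / 6.8863 = 7.1100 / 6.8863 = 1.0325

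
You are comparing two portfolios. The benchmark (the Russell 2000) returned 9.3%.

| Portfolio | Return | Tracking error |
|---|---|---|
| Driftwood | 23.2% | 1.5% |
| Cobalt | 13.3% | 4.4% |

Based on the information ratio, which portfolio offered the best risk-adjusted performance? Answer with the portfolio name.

Driftwood

Driftwood: IR = (23.2% − 9.3%) / 1.5% = 9.267
Cobalt: IR = (13.3% − 9.3%) / 4.4% = 0.909
Highest: Driftwood (9.267).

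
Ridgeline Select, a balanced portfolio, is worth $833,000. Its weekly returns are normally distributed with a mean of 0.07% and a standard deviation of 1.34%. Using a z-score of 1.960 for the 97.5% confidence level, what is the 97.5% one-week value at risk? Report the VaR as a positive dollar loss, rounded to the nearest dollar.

$21,295

Return at the 97.5% tail: μ − z·σ = 0.07% − 1.960 × 1.34% = 0.07 − 2.6264 = -2.5564%
VaR = −(-2.5564%) × $833,000 = 2.5564% × $833,000 = $21,295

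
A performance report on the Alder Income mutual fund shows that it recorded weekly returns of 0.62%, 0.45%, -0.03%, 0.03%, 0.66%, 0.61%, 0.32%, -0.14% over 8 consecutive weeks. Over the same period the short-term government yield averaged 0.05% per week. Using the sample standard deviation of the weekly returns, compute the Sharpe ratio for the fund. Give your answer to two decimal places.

0.82

r̄ = (0.62 + 0.45 − 0.03 + 0.03 + 0.66 + 0.61 + 0.32 − 0.14) / 8 = 2.520 / 8 = 0.3150%
Sample std dev = √[0.7246 / 7] = 0.3217%
Sharpe = (r̄ − rf) / σ = (0.3150 − 0.05) / 0.3217 = 0.2650 / 0.3217 = 0.8237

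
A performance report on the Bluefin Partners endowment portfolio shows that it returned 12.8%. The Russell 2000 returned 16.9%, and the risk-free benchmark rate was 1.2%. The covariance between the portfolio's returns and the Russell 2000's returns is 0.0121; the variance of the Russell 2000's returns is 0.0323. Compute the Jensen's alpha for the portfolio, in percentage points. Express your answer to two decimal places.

5.72

β = Cov / Var = 0.0121 / 0.0323 = 0.3746
E[R] = Rf + β(Rm − Rf) = 1.2% + 0.3746 × (16.9% − 1.2%) = 7.0812%
α = Rp − E[R] = 12.8% − 7.0812% = 5.7188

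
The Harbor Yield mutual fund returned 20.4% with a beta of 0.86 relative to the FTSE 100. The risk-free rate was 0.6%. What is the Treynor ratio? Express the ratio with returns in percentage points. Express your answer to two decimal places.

23.02

Treynor = (Rp − Rf) / β = (20.4% − 0.6%) / 0.86 = 19.80 / 0.86 = 23.0233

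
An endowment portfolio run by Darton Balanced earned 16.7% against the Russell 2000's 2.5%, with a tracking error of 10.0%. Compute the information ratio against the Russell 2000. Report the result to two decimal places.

1.42

IR = (Rp − Rb) / TE = (16.7% − 2.5%) / 10.0% = 14.20% / 10.0% = 1.4200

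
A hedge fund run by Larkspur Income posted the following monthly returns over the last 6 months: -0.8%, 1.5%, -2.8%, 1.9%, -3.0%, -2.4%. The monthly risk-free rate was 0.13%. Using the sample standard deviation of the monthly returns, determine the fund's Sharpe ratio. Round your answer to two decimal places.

-0.49

r̄ = (-0.8 + 1.5 − 2.8 + 1.9 − 3 − 2.4) / 6 = -0.9333%
Sample σ = √[Σ(r − r̄)² / 5] = √[23.8733 / 5] = √4.7747 = 2.1851%
Sharpe = (r̄ − rf) / σ = (-0.9333 − 0.13) / 2.1851 = -1.0633 / 2.1851 = -0.4866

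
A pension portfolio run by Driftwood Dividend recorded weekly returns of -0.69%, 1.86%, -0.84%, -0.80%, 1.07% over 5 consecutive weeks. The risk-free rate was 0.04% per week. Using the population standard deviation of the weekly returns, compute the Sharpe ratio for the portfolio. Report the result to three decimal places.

r̄ = (-0.69 + 1.86 − 0.84 − 0.8 + 1.07) / 5 = 0.1200%
Σ(r − r̄)² = (-0.69 − 0.1200)² + (1.86 − 0.1200)² + (-0.84 − 0.1200)² + … = 6.3542
population σ = √(6.3542 / 5) = √1.2708 = 1.1273%
Sharpe = (r̄ − rf) / σ = (0.1200 − 0.04) / 1.1273 = 0.0800 / 1.1273 = 0.0710

0.071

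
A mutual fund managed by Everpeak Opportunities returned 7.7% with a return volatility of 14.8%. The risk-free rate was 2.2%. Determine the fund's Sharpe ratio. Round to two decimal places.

Sharpe = (Rp − Rf) / σp = (7.7% − 2.2%) / 14.8% = 5.50% / 14.8% = 0.3716

0.37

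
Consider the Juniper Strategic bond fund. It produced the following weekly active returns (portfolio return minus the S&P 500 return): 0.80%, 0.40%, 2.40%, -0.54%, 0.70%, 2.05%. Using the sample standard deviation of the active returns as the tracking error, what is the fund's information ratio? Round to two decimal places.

μ = (0.8 + 0.4 + 2.4 − 0.54 + 0.7 + 2.05) / 6 = 5.810 / 6 = 0.9683%
Σ(r − μ)² = 5.9181; sample σ = √(5.9181/5) = 1.0879%
IR = μ / tracking error = 0.9683 / 1.0879 = 0.8901

0.89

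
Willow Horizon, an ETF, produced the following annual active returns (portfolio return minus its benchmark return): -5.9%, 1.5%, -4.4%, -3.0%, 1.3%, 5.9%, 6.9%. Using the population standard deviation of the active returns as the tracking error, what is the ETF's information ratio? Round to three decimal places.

0.071

Mean return μ = 2.30 / 7 = 0.3286%
Σ(r − μ)² = (-5.9 − 0.3286)² + (1.5 − 0.3286)² + … = 148.7743
σ = √[148.7743 / 7] = 4.6101%
IR = μ / tracking error = 0.3286 / 4.6101 = 0.0713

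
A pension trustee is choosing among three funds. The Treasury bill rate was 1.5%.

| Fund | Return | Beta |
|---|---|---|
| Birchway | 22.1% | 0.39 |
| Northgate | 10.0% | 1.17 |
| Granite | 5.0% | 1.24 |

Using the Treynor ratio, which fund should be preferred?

Birchway: Treynor = (22.1% − 1.5%) / 0.39 = 52.821
Northgate: Treynor = (10.0% − 1.5%) / 1.17 = 7.265
Granite: Treynor = (5.0% − 1.5%) / 1.24 = 2.823
Highest: Birchway (52.821).

Birchway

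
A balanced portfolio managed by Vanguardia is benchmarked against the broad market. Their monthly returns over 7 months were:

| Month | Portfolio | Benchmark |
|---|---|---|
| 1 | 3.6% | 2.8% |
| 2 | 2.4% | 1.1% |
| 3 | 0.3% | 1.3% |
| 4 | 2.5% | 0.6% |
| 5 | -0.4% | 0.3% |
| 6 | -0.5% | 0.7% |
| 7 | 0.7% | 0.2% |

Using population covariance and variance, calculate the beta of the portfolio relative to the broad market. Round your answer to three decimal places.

r̄p = 1.2286%,  r̄m = 1.0000%
Cov = Σ(rp − r̄p)(rm − r̄m) / 7 = 0.8114
Var(rm) = Σ(rm − r̄m)² / 7 = 0.6743
β = Cov / Var = 0.8114 / 0.6743 = 1.2033

1.203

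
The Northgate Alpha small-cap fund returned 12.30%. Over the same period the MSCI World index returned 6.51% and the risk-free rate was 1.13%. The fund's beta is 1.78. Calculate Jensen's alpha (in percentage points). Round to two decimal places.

1.59

CAPM expected return = Rf + β(Rm − Rf) = 1.13% + 1.78 × (6.51% − 1.13%) = 1.13 + 1.78 × 5.38 = 10.7064%
Jensen's α = Rp − E[R] = 12.30% − 10.7064% = 1.5936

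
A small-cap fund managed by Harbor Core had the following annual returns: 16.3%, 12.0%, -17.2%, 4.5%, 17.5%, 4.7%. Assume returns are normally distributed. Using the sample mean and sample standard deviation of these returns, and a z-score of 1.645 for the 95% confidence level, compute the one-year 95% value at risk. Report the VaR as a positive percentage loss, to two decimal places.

14.71

r̄ = (16.3 + 12 − 17.2 + 4.5 + 17.5 + 4.7) / 6 = 6.3000%
Sample std dev = √[815.9800 / 5] = 12.7748%
VaR = −(r̄ − z·σ) = −(6.3000 − 1.645 × 12.7748) = −(-14.7145) = 14.7145%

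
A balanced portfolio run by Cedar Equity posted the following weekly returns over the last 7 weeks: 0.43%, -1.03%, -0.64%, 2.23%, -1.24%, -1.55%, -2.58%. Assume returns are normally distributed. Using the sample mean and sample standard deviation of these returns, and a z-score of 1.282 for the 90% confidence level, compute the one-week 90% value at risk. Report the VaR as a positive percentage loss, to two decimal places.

r̄ = (0.43 − 1.03 − 0.64 + 2.23 − 1.24 − 1.55 − 2.58) / 7 = -0.6257%
Sample std dev = √[14.4842 / 6] = 1.5537%
VaR = −(r̄ − z·σ) = −(-0.6257 − 1.282 × 1.5537) = −(-2.6175) = 2.6175%

2.62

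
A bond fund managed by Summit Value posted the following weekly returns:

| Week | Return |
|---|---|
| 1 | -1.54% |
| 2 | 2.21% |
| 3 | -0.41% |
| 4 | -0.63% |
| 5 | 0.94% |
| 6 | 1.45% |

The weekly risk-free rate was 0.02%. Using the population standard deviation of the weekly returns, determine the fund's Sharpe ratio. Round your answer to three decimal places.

r̄ = (-1.54 + 2.21 − 0.41 − 0.63 + 0.94 + 1.45) / 6 = 0.3367%
Σ(r − r̄)² = (-1.54 − 0.3367)² + (2.21 − 0.3367)² + (-0.41 − 0.3367)² + … = 10.1267
population σ = √(10.1267 / 6) = √1.6878 = 1.2992%
Sharpe = (r̄ − rf) / σ = (0.3367 − 0.02) / 1.2992 = 0.3167 / 1.2992 = 0.2438

0.244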